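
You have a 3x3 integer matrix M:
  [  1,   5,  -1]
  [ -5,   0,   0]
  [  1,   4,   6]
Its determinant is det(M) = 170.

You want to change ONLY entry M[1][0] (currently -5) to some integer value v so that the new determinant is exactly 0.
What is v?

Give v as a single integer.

det is linear in entry M[1][0]: det = old_det + (v - -5) * C_10
Cofactor C_10 = -34
Want det = 0: 170 + (v - -5) * -34 = 0
  (v - -5) = -170 / -34 = 5
  v = -5 + (5) = 0

Answer: 0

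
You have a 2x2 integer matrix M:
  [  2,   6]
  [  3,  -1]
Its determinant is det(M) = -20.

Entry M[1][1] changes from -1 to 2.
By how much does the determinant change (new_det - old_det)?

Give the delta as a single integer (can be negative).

Answer: 6

Derivation:
Cofactor C_11 = 2
Entry delta = 2 - -1 = 3
Det delta = entry_delta * cofactor = 3 * 2 = 6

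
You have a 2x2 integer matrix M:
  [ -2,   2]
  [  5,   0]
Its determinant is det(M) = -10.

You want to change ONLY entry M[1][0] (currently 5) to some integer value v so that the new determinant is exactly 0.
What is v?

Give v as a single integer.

det is linear in entry M[1][0]: det = old_det + (v - 5) * C_10
Cofactor C_10 = -2
Want det = 0: -10 + (v - 5) * -2 = 0
  (v - 5) = 10 / -2 = -5
  v = 5 + (-5) = 0

Answer: 0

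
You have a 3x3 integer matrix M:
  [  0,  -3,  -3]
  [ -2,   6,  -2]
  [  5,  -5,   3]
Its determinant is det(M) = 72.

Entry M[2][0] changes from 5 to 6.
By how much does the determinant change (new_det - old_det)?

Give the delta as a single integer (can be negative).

Answer: 24

Derivation:
Cofactor C_20 = 24
Entry delta = 6 - 5 = 1
Det delta = entry_delta * cofactor = 1 * 24 = 24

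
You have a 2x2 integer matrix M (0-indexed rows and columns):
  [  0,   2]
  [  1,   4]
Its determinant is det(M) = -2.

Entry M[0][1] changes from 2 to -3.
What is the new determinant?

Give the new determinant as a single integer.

det is linear in row 0: changing M[0][1] by delta changes det by delta * cofactor(0,1).
Cofactor C_01 = (-1)^(0+1) * minor(0,1) = -1
Entry delta = -3 - 2 = -5
Det delta = -5 * -1 = 5
New det = -2 + 5 = 3

Answer: 3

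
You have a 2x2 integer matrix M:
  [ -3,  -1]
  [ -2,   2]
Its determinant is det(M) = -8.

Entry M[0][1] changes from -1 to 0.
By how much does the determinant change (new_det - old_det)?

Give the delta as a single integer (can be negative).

Cofactor C_01 = 2
Entry delta = 0 - -1 = 1
Det delta = entry_delta * cofactor = 1 * 2 = 2

Answer: 2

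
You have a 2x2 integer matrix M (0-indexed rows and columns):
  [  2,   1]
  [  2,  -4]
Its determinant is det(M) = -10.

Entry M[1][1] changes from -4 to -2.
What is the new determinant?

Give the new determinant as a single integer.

Answer: -6

Derivation:
det is linear in row 1: changing M[1][1] by delta changes det by delta * cofactor(1,1).
Cofactor C_11 = (-1)^(1+1) * minor(1,1) = 2
Entry delta = -2 - -4 = 2
Det delta = 2 * 2 = 4
New det = -10 + 4 = -6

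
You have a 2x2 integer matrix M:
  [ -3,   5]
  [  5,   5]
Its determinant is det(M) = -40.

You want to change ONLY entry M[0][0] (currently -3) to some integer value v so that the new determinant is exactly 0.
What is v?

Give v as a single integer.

Answer: 5

Derivation:
det is linear in entry M[0][0]: det = old_det + (v - -3) * C_00
Cofactor C_00 = 5
Want det = 0: -40 + (v - -3) * 5 = 0
  (v - -3) = 40 / 5 = 8
  v = -3 + (8) = 5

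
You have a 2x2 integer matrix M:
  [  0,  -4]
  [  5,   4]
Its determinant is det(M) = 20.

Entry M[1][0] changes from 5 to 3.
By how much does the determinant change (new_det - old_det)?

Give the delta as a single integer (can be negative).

Answer: -8

Derivation:
Cofactor C_10 = 4
Entry delta = 3 - 5 = -2
Det delta = entry_delta * cofactor = -2 * 4 = -8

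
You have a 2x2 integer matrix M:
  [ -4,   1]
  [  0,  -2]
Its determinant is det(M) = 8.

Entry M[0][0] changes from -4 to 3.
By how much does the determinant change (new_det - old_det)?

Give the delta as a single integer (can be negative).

Cofactor C_00 = -2
Entry delta = 3 - -4 = 7
Det delta = entry_delta * cofactor = 7 * -2 = -14

Answer: -14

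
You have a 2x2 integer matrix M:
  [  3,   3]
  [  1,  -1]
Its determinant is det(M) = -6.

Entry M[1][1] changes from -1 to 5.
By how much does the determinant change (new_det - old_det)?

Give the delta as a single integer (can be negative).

Cofactor C_11 = 3
Entry delta = 5 - -1 = 6
Det delta = entry_delta * cofactor = 6 * 3 = 18

Answer: 18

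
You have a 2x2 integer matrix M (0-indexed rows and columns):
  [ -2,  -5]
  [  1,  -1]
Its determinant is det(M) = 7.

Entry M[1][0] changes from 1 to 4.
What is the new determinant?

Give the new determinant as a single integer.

det is linear in row 1: changing M[1][0] by delta changes det by delta * cofactor(1,0).
Cofactor C_10 = (-1)^(1+0) * minor(1,0) = 5
Entry delta = 4 - 1 = 3
Det delta = 3 * 5 = 15
New det = 7 + 15 = 22

Answer: 22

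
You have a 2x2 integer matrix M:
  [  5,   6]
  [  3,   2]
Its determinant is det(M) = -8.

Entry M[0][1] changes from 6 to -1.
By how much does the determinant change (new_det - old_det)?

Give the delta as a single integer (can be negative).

Answer: 21

Derivation:
Cofactor C_01 = -3
Entry delta = -1 - 6 = -7
Det delta = entry_delta * cofactor = -7 * -3 = 21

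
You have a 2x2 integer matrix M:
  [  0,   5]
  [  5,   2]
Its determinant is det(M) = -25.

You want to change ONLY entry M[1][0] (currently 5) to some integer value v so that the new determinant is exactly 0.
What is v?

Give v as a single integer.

Answer: 0

Derivation:
det is linear in entry M[1][0]: det = old_det + (v - 5) * C_10
Cofactor C_10 = -5
Want det = 0: -25 + (v - 5) * -5 = 0
  (v - 5) = 25 / -5 = -5
  v = 5 + (-5) = 0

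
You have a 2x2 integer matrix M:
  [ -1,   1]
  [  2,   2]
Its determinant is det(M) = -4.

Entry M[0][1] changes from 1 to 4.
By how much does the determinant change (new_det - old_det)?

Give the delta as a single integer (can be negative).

Cofactor C_01 = -2
Entry delta = 4 - 1 = 3
Det delta = entry_delta * cofactor = 3 * -2 = -6

Answer: -6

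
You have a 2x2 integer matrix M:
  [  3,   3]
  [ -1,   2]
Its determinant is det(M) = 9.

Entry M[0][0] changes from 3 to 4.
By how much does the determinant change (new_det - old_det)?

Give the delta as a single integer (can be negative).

Answer: 2

Derivation:
Cofactor C_00 = 2
Entry delta = 4 - 3 = 1
Det delta = entry_delta * cofactor = 1 * 2 = 2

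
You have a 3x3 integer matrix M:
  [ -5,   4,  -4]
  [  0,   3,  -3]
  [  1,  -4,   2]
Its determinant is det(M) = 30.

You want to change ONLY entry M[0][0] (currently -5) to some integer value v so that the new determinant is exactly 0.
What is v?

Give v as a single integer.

det is linear in entry M[0][0]: det = old_det + (v - -5) * C_00
Cofactor C_00 = -6
Want det = 0: 30 + (v - -5) * -6 = 0
  (v - -5) = -30 / -6 = 5
  v = -5 + (5) = 0

Answer: 0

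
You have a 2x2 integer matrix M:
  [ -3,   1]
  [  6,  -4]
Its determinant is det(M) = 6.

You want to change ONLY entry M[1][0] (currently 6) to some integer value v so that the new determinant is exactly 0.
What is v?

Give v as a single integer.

det is linear in entry M[1][0]: det = old_det + (v - 6) * C_10
Cofactor C_10 = -1
Want det = 0: 6 + (v - 6) * -1 = 0
  (v - 6) = -6 / -1 = 6
  v = 6 + (6) = 12

Answer: 12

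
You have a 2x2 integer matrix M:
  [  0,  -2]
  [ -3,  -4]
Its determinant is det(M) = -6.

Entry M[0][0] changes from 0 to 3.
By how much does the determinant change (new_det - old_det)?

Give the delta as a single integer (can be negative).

Answer: -12

Derivation:
Cofactor C_00 = -4
Entry delta = 3 - 0 = 3
Det delta = entry_delta * cofactor = 3 * -4 = -12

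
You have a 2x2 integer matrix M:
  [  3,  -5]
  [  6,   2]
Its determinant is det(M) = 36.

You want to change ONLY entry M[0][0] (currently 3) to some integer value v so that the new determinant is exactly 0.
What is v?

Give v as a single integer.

Answer: -15

Derivation:
det is linear in entry M[0][0]: det = old_det + (v - 3) * C_00
Cofactor C_00 = 2
Want det = 0: 36 + (v - 3) * 2 = 0
  (v - 3) = -36 / 2 = -18
  v = 3 + (-18) = -15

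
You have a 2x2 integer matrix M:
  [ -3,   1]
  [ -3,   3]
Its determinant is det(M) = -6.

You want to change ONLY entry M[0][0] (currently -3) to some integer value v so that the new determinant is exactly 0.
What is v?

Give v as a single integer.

det is linear in entry M[0][0]: det = old_det + (v - -3) * C_00
Cofactor C_00 = 3
Want det = 0: -6 + (v - -3) * 3 = 0
  (v - -3) = 6 / 3 = 2
  v = -3 + (2) = -1

Answer: -1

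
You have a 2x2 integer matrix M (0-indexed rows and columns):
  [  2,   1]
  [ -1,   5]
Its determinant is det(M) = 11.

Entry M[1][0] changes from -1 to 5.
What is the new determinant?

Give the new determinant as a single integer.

det is linear in row 1: changing M[1][0] by delta changes det by delta * cofactor(1,0).
Cofactor C_10 = (-1)^(1+0) * minor(1,0) = -1
Entry delta = 5 - -1 = 6
Det delta = 6 * -1 = -6
New det = 11 + -6 = 5

Answer: 5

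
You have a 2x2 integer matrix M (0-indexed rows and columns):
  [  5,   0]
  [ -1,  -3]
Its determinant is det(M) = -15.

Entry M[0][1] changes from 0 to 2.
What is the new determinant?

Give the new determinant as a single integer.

det is linear in row 0: changing M[0][1] by delta changes det by delta * cofactor(0,1).
Cofactor C_01 = (-1)^(0+1) * minor(0,1) = 1
Entry delta = 2 - 0 = 2
Det delta = 2 * 1 = 2
New det = -15 + 2 = -13

Answer: -13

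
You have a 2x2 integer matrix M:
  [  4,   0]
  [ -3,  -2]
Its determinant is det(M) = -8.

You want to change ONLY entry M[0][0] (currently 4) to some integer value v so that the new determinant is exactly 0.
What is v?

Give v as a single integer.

det is linear in entry M[0][0]: det = old_det + (v - 4) * C_00
Cofactor C_00 = -2
Want det = 0: -8 + (v - 4) * -2 = 0
  (v - 4) = 8 / -2 = -4
  v = 4 + (-4) = 0

Answer: 0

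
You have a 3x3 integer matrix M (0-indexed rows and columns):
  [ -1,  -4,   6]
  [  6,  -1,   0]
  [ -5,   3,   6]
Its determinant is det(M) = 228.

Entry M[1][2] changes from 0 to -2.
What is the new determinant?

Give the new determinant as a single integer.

Answer: 182

Derivation:
det is linear in row 1: changing M[1][2] by delta changes det by delta * cofactor(1,2).
Cofactor C_12 = (-1)^(1+2) * minor(1,2) = 23
Entry delta = -2 - 0 = -2
Det delta = -2 * 23 = -46
New det = 228 + -46 = 182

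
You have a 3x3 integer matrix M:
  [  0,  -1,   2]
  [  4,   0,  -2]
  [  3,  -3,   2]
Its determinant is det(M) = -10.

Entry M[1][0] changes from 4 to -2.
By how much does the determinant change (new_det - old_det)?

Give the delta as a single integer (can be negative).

Cofactor C_10 = -4
Entry delta = -2 - 4 = -6
Det delta = entry_delta * cofactor = -6 * -4 = 24

Answer: 24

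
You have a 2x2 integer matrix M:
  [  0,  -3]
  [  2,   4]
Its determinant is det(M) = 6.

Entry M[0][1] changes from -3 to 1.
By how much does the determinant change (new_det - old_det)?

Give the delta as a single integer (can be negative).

Answer: -8

Derivation:
Cofactor C_01 = -2
Entry delta = 1 - -3 = 4
Det delta = entry_delta * cofactor = 4 * -2 = -8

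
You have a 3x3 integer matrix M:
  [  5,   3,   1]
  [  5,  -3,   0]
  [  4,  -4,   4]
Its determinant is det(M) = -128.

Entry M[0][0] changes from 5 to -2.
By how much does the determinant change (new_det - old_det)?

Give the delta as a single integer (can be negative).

Cofactor C_00 = -12
Entry delta = -2 - 5 = -7
Det delta = entry_delta * cofactor = -7 * -12 = 84

Answer: 84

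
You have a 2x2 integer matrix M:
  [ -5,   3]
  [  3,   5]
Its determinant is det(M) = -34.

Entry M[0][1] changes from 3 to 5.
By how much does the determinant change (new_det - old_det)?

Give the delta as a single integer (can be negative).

Answer: -6

Derivation:
Cofactor C_01 = -3
Entry delta = 5 - 3 = 2
Det delta = entry_delta * cofactor = 2 * -3 = -6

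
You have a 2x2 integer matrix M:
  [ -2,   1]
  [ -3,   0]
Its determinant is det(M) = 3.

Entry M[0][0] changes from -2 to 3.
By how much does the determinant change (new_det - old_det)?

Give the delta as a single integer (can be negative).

Cofactor C_00 = 0
Entry delta = 3 - -2 = 5
Det delta = entry_delta * cofactor = 5 * 0 = 0

Answer: 0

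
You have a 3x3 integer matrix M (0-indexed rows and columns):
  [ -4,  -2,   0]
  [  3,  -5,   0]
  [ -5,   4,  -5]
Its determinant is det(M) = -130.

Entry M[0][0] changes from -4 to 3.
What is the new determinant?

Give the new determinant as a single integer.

Answer: 45

Derivation:
det is linear in row 0: changing M[0][0] by delta changes det by delta * cofactor(0,0).
Cofactor C_00 = (-1)^(0+0) * minor(0,0) = 25
Entry delta = 3 - -4 = 7
Det delta = 7 * 25 = 175
New det = -130 + 175 = 45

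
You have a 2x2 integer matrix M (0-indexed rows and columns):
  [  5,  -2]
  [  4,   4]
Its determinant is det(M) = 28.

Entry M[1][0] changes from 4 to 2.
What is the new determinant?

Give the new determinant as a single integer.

Answer: 24

Derivation:
det is linear in row 1: changing M[1][0] by delta changes det by delta * cofactor(1,0).
Cofactor C_10 = (-1)^(1+0) * minor(1,0) = 2
Entry delta = 2 - 4 = -2
Det delta = -2 * 2 = -4
New det = 28 + -4 = 24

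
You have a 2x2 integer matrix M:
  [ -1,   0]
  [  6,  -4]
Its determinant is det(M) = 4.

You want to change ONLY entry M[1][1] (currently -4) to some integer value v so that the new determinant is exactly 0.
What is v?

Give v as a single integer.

Answer: 0

Derivation:
det is linear in entry M[1][1]: det = old_det + (v - -4) * C_11
Cofactor C_11 = -1
Want det = 0: 4 + (v - -4) * -1 = 0
  (v - -4) = -4 / -1 = 4
  v = -4 + (4) = 0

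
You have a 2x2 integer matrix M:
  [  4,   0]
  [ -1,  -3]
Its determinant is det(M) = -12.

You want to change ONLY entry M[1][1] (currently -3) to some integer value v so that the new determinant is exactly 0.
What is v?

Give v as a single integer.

Answer: 0

Derivation:
det is linear in entry M[1][1]: det = old_det + (v - -3) * C_11
Cofactor C_11 = 4
Want det = 0: -12 + (v - -3) * 4 = 0
  (v - -3) = 12 / 4 = 3
  v = -3 + (3) = 0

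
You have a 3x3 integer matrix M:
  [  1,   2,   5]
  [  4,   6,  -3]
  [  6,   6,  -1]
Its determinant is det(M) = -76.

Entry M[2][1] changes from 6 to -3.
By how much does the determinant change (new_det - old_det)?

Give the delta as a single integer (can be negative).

Cofactor C_21 = 23
Entry delta = -3 - 6 = -9
Det delta = entry_delta * cofactor = -9 * 23 = -207

Answer: -207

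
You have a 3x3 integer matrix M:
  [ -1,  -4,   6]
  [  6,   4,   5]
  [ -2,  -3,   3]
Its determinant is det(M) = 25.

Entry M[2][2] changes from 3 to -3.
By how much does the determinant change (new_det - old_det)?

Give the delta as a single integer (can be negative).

Answer: -120

Derivation:
Cofactor C_22 = 20
Entry delta = -3 - 3 = -6
Det delta = entry_delta * cofactor = -6 * 20 = -120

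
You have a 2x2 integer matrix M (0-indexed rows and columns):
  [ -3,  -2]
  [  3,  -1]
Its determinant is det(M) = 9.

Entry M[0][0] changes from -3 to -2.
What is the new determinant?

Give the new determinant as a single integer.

Answer: 8

Derivation:
det is linear in row 0: changing M[0][0] by delta changes det by delta * cofactor(0,0).
Cofactor C_00 = (-1)^(0+0) * minor(0,0) = -1
Entry delta = -2 - -3 = 1
Det delta = 1 * -1 = -1
New det = 9 + -1 = 8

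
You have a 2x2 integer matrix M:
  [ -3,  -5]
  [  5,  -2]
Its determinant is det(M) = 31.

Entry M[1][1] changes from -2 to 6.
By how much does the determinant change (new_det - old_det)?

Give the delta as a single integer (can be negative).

Answer: -24

Derivation:
Cofactor C_11 = -3
Entry delta = 6 - -2 = 8
Det delta = entry_delta * cofactor = 8 * -3 = -24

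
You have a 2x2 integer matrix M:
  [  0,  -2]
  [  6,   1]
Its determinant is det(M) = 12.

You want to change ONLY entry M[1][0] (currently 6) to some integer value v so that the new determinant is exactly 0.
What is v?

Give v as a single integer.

det is linear in entry M[1][0]: det = old_det + (v - 6) * C_10
Cofactor C_10 = 2
Want det = 0: 12 + (v - 6) * 2 = 0
  (v - 6) = -12 / 2 = -6
  v = 6 + (-6) = 0

Answer: 0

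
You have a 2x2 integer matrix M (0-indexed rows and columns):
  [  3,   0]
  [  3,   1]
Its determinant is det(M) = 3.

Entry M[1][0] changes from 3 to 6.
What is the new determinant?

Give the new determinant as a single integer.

det is linear in row 1: changing M[1][0] by delta changes det by delta * cofactor(1,0).
Cofactor C_10 = (-1)^(1+0) * minor(1,0) = 0
Entry delta = 6 - 3 = 3
Det delta = 3 * 0 = 0
New det = 3 + 0 = 3

Answer: 3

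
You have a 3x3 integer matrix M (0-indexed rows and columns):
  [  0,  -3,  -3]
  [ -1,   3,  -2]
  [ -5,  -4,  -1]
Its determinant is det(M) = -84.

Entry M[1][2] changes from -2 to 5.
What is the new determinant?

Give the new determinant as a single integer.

det is linear in row 1: changing M[1][2] by delta changes det by delta * cofactor(1,2).
Cofactor C_12 = (-1)^(1+2) * minor(1,2) = 15
Entry delta = 5 - -2 = 7
Det delta = 7 * 15 = 105
New det = -84 + 105 = 21

Answer: 21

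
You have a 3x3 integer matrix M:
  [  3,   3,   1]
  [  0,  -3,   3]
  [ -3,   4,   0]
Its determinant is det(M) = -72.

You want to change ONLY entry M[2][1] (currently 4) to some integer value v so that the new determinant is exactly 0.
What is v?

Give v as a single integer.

Answer: -4

Derivation:
det is linear in entry M[2][1]: det = old_det + (v - 4) * C_21
Cofactor C_21 = -9
Want det = 0: -72 + (v - 4) * -9 = 0
  (v - 4) = 72 / -9 = -8
  v = 4 + (-8) = -4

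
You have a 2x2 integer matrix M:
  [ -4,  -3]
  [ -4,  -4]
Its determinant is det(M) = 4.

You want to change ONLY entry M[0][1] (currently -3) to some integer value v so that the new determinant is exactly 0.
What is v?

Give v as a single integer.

Answer: -4

Derivation:
det is linear in entry M[0][1]: det = old_det + (v - -3) * C_01
Cofactor C_01 = 4
Want det = 0: 4 + (v - -3) * 4 = 0
  (v - -3) = -4 / 4 = -1
  v = -3 + (-1) = -4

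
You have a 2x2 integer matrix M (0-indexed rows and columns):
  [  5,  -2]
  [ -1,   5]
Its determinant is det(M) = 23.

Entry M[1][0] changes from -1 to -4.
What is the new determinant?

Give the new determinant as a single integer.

Answer: 17

Derivation:
det is linear in row 1: changing M[1][0] by delta changes det by delta * cofactor(1,0).
Cofactor C_10 = (-1)^(1+0) * minor(1,0) = 2
Entry delta = -4 - -1 = -3
Det delta = -3 * 2 = -6
New det = 23 + -6 = 17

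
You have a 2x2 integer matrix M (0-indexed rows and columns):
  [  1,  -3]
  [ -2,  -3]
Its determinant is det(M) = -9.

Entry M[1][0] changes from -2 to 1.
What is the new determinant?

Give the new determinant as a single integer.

det is linear in row 1: changing M[1][0] by delta changes det by delta * cofactor(1,0).
Cofactor C_10 = (-1)^(1+0) * minor(1,0) = 3
Entry delta = 1 - -2 = 3
Det delta = 3 * 3 = 9
New det = -9 + 9 = 0

Answer: 0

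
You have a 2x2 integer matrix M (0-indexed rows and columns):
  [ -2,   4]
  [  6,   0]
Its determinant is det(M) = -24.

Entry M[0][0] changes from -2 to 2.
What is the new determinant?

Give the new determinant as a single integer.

det is linear in row 0: changing M[0][0] by delta changes det by delta * cofactor(0,0).
Cofactor C_00 = (-1)^(0+0) * minor(0,0) = 0
Entry delta = 2 - -2 = 4
Det delta = 4 * 0 = 0
New det = -24 + 0 = -24

Answer: -24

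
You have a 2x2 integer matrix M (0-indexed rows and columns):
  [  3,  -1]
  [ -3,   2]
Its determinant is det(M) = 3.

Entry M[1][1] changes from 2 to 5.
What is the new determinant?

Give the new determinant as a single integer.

det is linear in row 1: changing M[1][1] by delta changes det by delta * cofactor(1,1).
Cofactor C_11 = (-1)^(1+1) * minor(1,1) = 3
Entry delta = 5 - 2 = 3
Det delta = 3 * 3 = 9
New det = 3 + 9 = 12

Answer: 12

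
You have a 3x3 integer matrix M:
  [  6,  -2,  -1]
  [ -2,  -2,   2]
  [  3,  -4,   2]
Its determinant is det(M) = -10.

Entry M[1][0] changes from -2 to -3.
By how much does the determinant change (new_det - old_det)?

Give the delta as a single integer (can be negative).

Answer: -8

Derivation:
Cofactor C_10 = 8
Entry delta = -3 - -2 = -1
Det delta = entry_delta * cofactor = -1 * 8 = -8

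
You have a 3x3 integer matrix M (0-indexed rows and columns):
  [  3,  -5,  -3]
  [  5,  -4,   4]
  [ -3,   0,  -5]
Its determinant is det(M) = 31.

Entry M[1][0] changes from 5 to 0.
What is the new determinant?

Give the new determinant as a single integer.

det is linear in row 1: changing M[1][0] by delta changes det by delta * cofactor(1,0).
Cofactor C_10 = (-1)^(1+0) * minor(1,0) = -25
Entry delta = 0 - 5 = -5
Det delta = -5 * -25 = 125
New det = 31 + 125 = 156

Answer: 156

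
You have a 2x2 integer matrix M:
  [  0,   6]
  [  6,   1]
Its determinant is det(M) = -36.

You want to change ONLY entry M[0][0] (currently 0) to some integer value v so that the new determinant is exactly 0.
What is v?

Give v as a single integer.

det is linear in entry M[0][0]: det = old_det + (v - 0) * C_00
Cofactor C_00 = 1
Want det = 0: -36 + (v - 0) * 1 = 0
  (v - 0) = 36 / 1 = 36
  v = 0 + (36) = 36

Answer: 36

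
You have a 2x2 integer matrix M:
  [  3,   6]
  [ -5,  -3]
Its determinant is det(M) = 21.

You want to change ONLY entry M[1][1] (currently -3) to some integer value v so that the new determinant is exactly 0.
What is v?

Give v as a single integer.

Answer: -10

Derivation:
det is linear in entry M[1][1]: det = old_det + (v - -3) * C_11
Cofactor C_11 = 3
Want det = 0: 21 + (v - -3) * 3 = 0
  (v - -3) = -21 / 3 = -7
  v = -3 + (-7) = -10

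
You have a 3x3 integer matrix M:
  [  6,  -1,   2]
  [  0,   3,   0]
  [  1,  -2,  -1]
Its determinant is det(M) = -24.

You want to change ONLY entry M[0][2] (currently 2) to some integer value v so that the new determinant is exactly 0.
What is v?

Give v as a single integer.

Answer: -6

Derivation:
det is linear in entry M[0][2]: det = old_det + (v - 2) * C_02
Cofactor C_02 = -3
Want det = 0: -24 + (v - 2) * -3 = 0
  (v - 2) = 24 / -3 = -8
  v = 2 + (-8) = -6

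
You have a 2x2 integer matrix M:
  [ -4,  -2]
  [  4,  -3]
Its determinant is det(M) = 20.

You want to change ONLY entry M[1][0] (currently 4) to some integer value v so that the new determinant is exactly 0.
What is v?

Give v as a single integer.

Answer: -6

Derivation:
det is linear in entry M[1][0]: det = old_det + (v - 4) * C_10
Cofactor C_10 = 2
Want det = 0: 20 + (v - 4) * 2 = 0
  (v - 4) = -20 / 2 = -10
  v = 4 + (-10) = -6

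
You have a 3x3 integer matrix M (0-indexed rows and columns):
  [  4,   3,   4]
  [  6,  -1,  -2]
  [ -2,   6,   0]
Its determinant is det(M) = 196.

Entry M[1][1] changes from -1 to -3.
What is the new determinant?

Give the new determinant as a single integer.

det is linear in row 1: changing M[1][1] by delta changes det by delta * cofactor(1,1).
Cofactor C_11 = (-1)^(1+1) * minor(1,1) = 8
Entry delta = -3 - -1 = -2
Det delta = -2 * 8 = -16
New det = 196 + -16 = 180

Answer: 180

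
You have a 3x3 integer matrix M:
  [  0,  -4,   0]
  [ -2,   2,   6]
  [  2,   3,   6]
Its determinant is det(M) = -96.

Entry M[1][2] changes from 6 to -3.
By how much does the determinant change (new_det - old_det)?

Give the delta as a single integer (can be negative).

Answer: 72

Derivation:
Cofactor C_12 = -8
Entry delta = -3 - 6 = -9
Det delta = entry_delta * cofactor = -9 * -8 = 72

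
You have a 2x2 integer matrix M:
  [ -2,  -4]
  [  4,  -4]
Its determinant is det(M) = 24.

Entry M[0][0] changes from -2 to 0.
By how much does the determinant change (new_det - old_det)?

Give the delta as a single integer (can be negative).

Cofactor C_00 = -4
Entry delta = 0 - -2 = 2
Det delta = entry_delta * cofactor = 2 * -4 = -8

Answer: -8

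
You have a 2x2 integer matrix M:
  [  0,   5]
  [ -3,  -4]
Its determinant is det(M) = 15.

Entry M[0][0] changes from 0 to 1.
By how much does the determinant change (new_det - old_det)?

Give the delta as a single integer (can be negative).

Answer: -4

Derivation:
Cofactor C_00 = -4
Entry delta = 1 - 0 = 1
Det delta = entry_delta * cofactor = 1 * -4 = -4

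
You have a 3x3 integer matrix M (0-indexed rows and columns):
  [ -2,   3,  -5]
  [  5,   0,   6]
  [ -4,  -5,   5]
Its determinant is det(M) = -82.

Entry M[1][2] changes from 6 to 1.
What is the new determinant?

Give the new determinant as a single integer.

det is linear in row 1: changing M[1][2] by delta changes det by delta * cofactor(1,2).
Cofactor C_12 = (-1)^(1+2) * minor(1,2) = -22
Entry delta = 1 - 6 = -5
Det delta = -5 * -22 = 110
New det = -82 + 110 = 28

Answer: 28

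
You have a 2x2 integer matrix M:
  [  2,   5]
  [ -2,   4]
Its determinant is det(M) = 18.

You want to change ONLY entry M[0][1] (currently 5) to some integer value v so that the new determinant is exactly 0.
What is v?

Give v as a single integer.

Answer: -4

Derivation:
det is linear in entry M[0][1]: det = old_det + (v - 5) * C_01
Cofactor C_01 = 2
Want det = 0: 18 + (v - 5) * 2 = 0
  (v - 5) = -18 / 2 = -9
  v = 5 + (-9) = -4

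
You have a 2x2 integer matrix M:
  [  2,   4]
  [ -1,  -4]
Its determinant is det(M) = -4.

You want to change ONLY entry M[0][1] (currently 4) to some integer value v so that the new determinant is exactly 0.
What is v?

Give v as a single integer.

Answer: 8

Derivation:
det is linear in entry M[0][1]: det = old_det + (v - 4) * C_01
Cofactor C_01 = 1
Want det = 0: -4 + (v - 4) * 1 = 0
  (v - 4) = 4 / 1 = 4
  v = 4 + (4) = 8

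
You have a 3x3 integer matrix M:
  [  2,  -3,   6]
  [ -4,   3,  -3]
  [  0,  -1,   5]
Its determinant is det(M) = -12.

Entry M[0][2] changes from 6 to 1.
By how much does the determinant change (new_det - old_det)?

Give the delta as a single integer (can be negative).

Cofactor C_02 = 4
Entry delta = 1 - 6 = -5
Det delta = entry_delta * cofactor = -5 * 4 = -20

Answer: -20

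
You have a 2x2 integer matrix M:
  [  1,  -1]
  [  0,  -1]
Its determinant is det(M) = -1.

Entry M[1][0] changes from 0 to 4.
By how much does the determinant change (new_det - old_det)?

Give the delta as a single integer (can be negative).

Answer: 4

Derivation:
Cofactor C_10 = 1
Entry delta = 4 - 0 = 4
Det delta = entry_delta * cofactor = 4 * 1 = 4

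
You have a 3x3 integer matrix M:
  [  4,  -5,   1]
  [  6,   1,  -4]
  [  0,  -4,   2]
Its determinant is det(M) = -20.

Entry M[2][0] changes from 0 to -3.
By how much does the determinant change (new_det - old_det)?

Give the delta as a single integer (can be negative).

Cofactor C_20 = 19
Entry delta = -3 - 0 = -3
Det delta = entry_delta * cofactor = -3 * 19 = -57

Answer: -57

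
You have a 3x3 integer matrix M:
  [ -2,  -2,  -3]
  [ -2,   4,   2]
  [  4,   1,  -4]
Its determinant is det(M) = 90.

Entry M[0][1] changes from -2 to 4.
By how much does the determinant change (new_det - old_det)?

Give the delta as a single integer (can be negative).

Cofactor C_01 = 0
Entry delta = 4 - -2 = 6
Det delta = entry_delta * cofactor = 6 * 0 = 0

Answer: 0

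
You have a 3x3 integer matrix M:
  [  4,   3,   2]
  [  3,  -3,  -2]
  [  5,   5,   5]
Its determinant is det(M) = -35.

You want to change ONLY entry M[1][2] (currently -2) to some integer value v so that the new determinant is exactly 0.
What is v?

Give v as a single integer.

det is linear in entry M[1][2]: det = old_det + (v - -2) * C_12
Cofactor C_12 = -5
Want det = 0: -35 + (v - -2) * -5 = 0
  (v - -2) = 35 / -5 = -7
  v = -2 + (-7) = -9

Answer: -9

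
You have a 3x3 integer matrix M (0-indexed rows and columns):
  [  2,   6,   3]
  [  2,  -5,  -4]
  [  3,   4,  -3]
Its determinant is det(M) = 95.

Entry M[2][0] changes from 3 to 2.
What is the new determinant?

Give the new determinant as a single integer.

Answer: 104

Derivation:
det is linear in row 2: changing M[2][0] by delta changes det by delta * cofactor(2,0).
Cofactor C_20 = (-1)^(2+0) * minor(2,0) = -9
Entry delta = 2 - 3 = -1
Det delta = -1 * -9 = 9
New det = 95 + 9 = 104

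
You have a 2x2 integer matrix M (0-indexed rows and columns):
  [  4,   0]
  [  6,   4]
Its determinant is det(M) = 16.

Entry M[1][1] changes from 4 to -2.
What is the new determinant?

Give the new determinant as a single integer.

Answer: -8

Derivation:
det is linear in row 1: changing M[1][1] by delta changes det by delta * cofactor(1,1).
Cofactor C_11 = (-1)^(1+1) * minor(1,1) = 4
Entry delta = -2 - 4 = -6
Det delta = -6 * 4 = -24
New det = 16 + -24 = -8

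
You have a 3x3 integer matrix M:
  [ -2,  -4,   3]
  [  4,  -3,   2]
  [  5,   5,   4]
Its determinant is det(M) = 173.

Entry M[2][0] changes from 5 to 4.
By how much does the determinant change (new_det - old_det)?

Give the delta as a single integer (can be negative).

Cofactor C_20 = 1
Entry delta = 4 - 5 = -1
Det delta = entry_delta * cofactor = -1 * 1 = -1

Answer: -1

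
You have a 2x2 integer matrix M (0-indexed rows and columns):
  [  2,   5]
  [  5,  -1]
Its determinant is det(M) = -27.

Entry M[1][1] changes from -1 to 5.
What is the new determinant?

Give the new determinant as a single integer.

Answer: -15

Derivation:
det is linear in row 1: changing M[1][1] by delta changes det by delta * cofactor(1,1).
Cofactor C_11 = (-1)^(1+1) * minor(1,1) = 2
Entry delta = 5 - -1 = 6
Det delta = 6 * 2 = 12
New det = -27 + 12 = -15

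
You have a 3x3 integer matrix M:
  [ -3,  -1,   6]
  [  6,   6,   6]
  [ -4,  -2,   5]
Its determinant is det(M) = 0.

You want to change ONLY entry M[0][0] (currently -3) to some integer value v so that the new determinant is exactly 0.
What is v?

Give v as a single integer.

Answer: -3

Derivation:
det is linear in entry M[0][0]: det = old_det + (v - -3) * C_00
Cofactor C_00 = 42
Want det = 0: 0 + (v - -3) * 42 = 0
  (v - -3) = 0 / 42 = 0
  v = -3 + (0) = -3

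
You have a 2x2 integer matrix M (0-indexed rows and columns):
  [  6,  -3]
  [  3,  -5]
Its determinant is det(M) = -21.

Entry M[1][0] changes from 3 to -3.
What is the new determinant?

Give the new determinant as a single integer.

Answer: -39

Derivation:
det is linear in row 1: changing M[1][0] by delta changes det by delta * cofactor(1,0).
Cofactor C_10 = (-1)^(1+0) * minor(1,0) = 3
Entry delta = -3 - 3 = -6
Det delta = -6 * 3 = -18
New det = -21 + -18 = -39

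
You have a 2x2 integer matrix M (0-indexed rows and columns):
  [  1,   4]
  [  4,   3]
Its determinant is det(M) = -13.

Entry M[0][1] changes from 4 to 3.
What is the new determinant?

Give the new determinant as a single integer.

det is linear in row 0: changing M[0][1] by delta changes det by delta * cofactor(0,1).
Cofactor C_01 = (-1)^(0+1) * minor(0,1) = -4
Entry delta = 3 - 4 = -1
Det delta = -1 * -4 = 4
New det = -13 + 4 = -9

Answer: -9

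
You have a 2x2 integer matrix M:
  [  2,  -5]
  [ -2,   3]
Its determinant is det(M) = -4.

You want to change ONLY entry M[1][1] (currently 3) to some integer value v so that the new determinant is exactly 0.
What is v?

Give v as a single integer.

det is linear in entry M[1][1]: det = old_det + (v - 3) * C_11
Cofactor C_11 = 2
Want det = 0: -4 + (v - 3) * 2 = 0
  (v - 3) = 4 / 2 = 2
  v = 3 + (2) = 5

Answer: 5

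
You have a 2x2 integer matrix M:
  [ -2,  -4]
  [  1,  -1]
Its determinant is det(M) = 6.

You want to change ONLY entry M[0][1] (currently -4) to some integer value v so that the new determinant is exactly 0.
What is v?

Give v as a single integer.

det is linear in entry M[0][1]: det = old_det + (v - -4) * C_01
Cofactor C_01 = -1
Want det = 0: 6 + (v - -4) * -1 = 0
  (v - -4) = -6 / -1 = 6
  v = -4 + (6) = 2

Answer: 2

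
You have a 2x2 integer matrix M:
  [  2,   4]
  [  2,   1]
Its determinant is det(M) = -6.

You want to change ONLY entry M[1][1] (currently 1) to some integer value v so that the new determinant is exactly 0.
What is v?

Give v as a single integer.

det is linear in entry M[1][1]: det = old_det + (v - 1) * C_11
Cofactor C_11 = 2
Want det = 0: -6 + (v - 1) * 2 = 0
  (v - 1) = 6 / 2 = 3
  v = 1 + (3) = 4

Answer: 4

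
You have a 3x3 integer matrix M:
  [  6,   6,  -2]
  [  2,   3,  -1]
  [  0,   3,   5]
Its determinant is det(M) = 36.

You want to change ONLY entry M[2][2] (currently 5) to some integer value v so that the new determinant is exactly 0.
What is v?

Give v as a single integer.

det is linear in entry M[2][2]: det = old_det + (v - 5) * C_22
Cofactor C_22 = 6
Want det = 0: 36 + (v - 5) * 6 = 0
  (v - 5) = -36 / 6 = -6
  v = 5 + (-6) = -1

Answer: -1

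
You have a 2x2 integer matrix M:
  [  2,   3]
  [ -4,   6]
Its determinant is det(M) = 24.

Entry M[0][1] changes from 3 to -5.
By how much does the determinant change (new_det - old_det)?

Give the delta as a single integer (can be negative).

Cofactor C_01 = 4
Entry delta = -5 - 3 = -8
Det delta = entry_delta * cofactor = -8 * 4 = -32

Answer: -32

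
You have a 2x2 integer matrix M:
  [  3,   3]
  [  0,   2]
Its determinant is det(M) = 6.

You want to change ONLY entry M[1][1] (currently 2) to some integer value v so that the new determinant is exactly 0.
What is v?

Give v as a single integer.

Answer: 0

Derivation:
det is linear in entry M[1][1]: det = old_det + (v - 2) * C_11
Cofactor C_11 = 3
Want det = 0: 6 + (v - 2) * 3 = 0
  (v - 2) = -6 / 3 = -2
  v = 2 + (-2) = 0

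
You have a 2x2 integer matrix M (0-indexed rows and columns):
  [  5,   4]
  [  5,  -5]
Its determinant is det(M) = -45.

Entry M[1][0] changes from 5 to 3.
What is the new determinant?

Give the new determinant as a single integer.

det is linear in row 1: changing M[1][0] by delta changes det by delta * cofactor(1,0).
Cofactor C_10 = (-1)^(1+0) * minor(1,0) = -4
Entry delta = 3 - 5 = -2
Det delta = -2 * -4 = 8
New det = -45 + 8 = -37

Answer: -37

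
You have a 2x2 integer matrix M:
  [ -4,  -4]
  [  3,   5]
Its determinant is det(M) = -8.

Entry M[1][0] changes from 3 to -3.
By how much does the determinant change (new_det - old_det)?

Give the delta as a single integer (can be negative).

Cofactor C_10 = 4
Entry delta = -3 - 3 = -6
Det delta = entry_delta * cofactor = -6 * 4 = -24

Answer: -24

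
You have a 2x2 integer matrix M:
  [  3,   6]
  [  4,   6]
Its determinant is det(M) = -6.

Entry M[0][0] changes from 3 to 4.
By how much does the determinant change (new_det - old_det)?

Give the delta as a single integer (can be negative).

Answer: 6

Derivation:
Cofactor C_00 = 6
Entry delta = 4 - 3 = 1
Det delta = entry_delta * cofactor = 1 * 6 = 6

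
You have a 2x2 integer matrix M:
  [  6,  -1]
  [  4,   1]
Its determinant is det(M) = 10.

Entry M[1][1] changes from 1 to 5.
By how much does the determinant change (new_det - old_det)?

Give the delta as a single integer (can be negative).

Answer: 24

Derivation:
Cofactor C_11 = 6
Entry delta = 5 - 1 = 4
Det delta = entry_delta * cofactor = 4 * 6 = 24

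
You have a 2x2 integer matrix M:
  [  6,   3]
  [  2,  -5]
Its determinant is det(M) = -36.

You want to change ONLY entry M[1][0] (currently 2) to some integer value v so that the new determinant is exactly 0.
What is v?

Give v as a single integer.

det is linear in entry M[1][0]: det = old_det + (v - 2) * C_10
Cofactor C_10 = -3
Want det = 0: -36 + (v - 2) * -3 = 0
  (v - 2) = 36 / -3 = -12
  v = 2 + (-12) = -10

Answer: -10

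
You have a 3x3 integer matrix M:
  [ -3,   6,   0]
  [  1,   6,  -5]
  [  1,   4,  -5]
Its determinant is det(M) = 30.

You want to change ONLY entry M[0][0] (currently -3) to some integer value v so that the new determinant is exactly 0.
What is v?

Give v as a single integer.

det is linear in entry M[0][0]: det = old_det + (v - -3) * C_00
Cofactor C_00 = -10
Want det = 0: 30 + (v - -3) * -10 = 0
  (v - -3) = -30 / -10 = 3
  v = -3 + (3) = 0

Answer: 0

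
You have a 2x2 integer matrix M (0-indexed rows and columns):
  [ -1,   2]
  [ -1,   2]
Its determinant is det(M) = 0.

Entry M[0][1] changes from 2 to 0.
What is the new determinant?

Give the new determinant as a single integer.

Answer: -2

Derivation:
det is linear in row 0: changing M[0][1] by delta changes det by delta * cofactor(0,1).
Cofactor C_01 = (-1)^(0+1) * minor(0,1) = 1
Entry delta = 0 - 2 = -2
Det delta = -2 * 1 = -2
New det = 0 + -2 = -2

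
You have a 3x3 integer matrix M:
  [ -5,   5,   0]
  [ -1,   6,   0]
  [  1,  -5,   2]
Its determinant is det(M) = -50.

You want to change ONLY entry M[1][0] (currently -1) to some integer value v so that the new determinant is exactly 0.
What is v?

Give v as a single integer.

det is linear in entry M[1][0]: det = old_det + (v - -1) * C_10
Cofactor C_10 = -10
Want det = 0: -50 + (v - -1) * -10 = 0
  (v - -1) = 50 / -10 = -5
  v = -1 + (-5) = -6

Answer: -6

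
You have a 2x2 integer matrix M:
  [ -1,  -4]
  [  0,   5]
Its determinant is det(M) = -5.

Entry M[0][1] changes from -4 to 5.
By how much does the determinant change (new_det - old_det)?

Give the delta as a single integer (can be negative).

Cofactor C_01 = 0
Entry delta = 5 - -4 = 9
Det delta = entry_delta * cofactor = 9 * 0 = 0

Answer: 0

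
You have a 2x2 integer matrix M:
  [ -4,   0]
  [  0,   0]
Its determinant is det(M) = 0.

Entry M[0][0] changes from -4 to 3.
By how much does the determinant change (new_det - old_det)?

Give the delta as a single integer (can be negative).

Answer: 0

Derivation:
Cofactor C_00 = 0
Entry delta = 3 - -4 = 7
Det delta = entry_delta * cofactor = 7 * 0 = 0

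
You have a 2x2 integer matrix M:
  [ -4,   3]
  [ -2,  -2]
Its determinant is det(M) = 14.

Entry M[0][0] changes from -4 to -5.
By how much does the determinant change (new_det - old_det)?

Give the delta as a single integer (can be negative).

Answer: 2

Derivation:
Cofactor C_00 = -2
Entry delta = -5 - -4 = -1
Det delta = entry_delta * cofactor = -1 * -2 = 2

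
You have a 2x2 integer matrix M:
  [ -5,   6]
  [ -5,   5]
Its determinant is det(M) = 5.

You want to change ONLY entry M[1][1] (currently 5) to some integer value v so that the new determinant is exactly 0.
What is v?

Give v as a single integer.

det is linear in entry M[1][1]: det = old_det + (v - 5) * C_11
Cofactor C_11 = -5
Want det = 0: 5 + (v - 5) * -5 = 0
  (v - 5) = -5 / -5 = 1
  v = 5 + (1) = 6

Answer: 6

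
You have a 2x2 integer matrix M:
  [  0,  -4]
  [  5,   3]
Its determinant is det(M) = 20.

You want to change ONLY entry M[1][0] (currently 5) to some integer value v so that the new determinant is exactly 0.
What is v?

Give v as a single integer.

Answer: 0

Derivation:
det is linear in entry M[1][0]: det = old_det + (v - 5) * C_10
Cofactor C_10 = 4
Want det = 0: 20 + (v - 5) * 4 = 0
  (v - 5) = -20 / 4 = -5
  v = 5 + (-5) = 0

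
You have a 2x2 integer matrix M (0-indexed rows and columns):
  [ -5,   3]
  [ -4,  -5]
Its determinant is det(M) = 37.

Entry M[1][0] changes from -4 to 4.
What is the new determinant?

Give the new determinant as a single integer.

Answer: 13

Derivation:
det is linear in row 1: changing M[1][0] by delta changes det by delta * cofactor(1,0).
Cofactor C_10 = (-1)^(1+0) * minor(1,0) = -3
Entry delta = 4 - -4 = 8
Det delta = 8 * -3 = -24
New det = 37 + -24 = 13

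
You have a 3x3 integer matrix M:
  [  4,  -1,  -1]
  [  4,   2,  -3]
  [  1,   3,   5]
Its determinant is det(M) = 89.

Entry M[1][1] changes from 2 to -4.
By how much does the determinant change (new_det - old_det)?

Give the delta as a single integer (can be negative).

Answer: -126

Derivation:
Cofactor C_11 = 21
Entry delta = -4 - 2 = -6
Det delta = entry_delta * cofactor = -6 * 21 = -126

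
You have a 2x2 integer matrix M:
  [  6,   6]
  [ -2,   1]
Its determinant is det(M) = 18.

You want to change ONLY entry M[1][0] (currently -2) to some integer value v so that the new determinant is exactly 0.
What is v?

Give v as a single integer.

Answer: 1

Derivation:
det is linear in entry M[1][0]: det = old_det + (v - -2) * C_10
Cofactor C_10 = -6
Want det = 0: 18 + (v - -2) * -6 = 0
  (v - -2) = -18 / -6 = 3
  v = -2 + (3) = 1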